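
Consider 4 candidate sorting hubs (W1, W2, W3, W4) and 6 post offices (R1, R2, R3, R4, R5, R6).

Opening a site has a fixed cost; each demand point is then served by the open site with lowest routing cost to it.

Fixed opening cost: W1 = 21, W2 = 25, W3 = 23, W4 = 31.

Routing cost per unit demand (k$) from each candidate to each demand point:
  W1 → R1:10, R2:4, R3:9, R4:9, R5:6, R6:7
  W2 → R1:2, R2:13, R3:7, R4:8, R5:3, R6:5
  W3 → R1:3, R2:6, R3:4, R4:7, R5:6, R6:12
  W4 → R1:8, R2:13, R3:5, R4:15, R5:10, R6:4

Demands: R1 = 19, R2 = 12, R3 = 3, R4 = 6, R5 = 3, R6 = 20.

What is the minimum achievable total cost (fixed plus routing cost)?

Open {W1, W2}: assign each demand point to its cheapest open site.
  R1→W2 19×2=38, R2→W1 12×4=48, R3→W2 3×7=21, R4→W2 6×8=48, R5→W2 3×3=9, R6→W2 20×5=100
  routing cost 264, fixed 46 → total 310.
Compare {W1, W2, W4}: routing cost 238 + fixed 77 = 315.
Compare {W1, W2, W3}: routing cost 249 + fixed 69 = 318.
Compare {W2, W3}: routing cost 273 + fixed 48 = 321.
All other subsets cost ≥ 315. Minimum total cost: 310.

310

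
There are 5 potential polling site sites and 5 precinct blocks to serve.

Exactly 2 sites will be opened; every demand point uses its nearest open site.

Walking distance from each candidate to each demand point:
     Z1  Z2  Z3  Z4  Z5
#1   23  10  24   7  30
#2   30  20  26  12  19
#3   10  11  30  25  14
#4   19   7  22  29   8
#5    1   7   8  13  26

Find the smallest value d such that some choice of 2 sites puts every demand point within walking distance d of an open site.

13

Open {#4, #5}.
  Farthest demand point is Z4 at walking distance 13 (to #5); all others are ≤ 13.
With {#3, #5} the worst case is 14.
With {#2, #5} the worst case is 19.
No size-2 selection achieves below 13.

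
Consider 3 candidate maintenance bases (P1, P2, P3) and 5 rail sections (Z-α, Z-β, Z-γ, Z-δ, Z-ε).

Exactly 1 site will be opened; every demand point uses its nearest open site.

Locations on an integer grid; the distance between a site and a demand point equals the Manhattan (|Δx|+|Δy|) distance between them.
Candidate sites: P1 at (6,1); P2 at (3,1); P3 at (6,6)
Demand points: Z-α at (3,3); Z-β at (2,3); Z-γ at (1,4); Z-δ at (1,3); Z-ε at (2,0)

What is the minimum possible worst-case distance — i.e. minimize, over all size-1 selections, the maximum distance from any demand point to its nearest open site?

Open {P2}.
  Farthest demand point is Z-γ at distance 5 (to P2); all others are ≤ 5.
With {P1} the worst case is 8.
With {P3} the worst case is 10.
No size-1 selection achieves below 5.

5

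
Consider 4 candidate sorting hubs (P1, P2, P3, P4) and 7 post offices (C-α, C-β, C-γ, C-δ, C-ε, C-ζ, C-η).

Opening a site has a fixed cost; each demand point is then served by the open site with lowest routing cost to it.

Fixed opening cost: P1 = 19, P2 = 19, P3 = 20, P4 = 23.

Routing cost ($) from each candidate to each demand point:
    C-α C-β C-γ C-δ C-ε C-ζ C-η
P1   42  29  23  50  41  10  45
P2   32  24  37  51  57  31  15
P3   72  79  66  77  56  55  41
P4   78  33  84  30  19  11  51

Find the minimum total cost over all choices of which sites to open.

Open {P2, P4}: assign each demand point to its cheapest open site.
  C-α→P2 32, C-β→P2 24, C-γ→P2 37, C-δ→P4 30, C-ε→P4 19, C-ζ→P4 11, C-η→P2 15
  routing cost 168, fixed 42 → total 210.
Compare {P1, P2, P4}: routing cost 153 + fixed 61 = 214.
Compare {P2, P3, P4}: routing cost 168 + fixed 62 = 230.
Compare {P1, P2}: routing cost 195 + fixed 38 = 233.
All other subsets cost ≥ 214. Minimum total cost: 210.

210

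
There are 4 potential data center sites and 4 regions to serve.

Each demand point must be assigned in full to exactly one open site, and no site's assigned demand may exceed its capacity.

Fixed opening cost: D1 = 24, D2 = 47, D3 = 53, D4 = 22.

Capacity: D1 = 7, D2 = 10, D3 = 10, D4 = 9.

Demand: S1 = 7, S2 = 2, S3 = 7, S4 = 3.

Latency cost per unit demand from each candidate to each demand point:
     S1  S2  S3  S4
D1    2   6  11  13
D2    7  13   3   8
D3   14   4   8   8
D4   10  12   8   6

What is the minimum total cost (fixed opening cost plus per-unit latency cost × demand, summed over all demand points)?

170

Open {D1, D2, D4}; cheapest assignment that respects the capacities:
  D1 (cap 7, load 7): S1 — cost 7×2 = 14
  D2 (cap 10, load 7): S3 — cost 7×3 = 21
  D4 (cap 9, load 5): S2, S4 — cost 2×12 + 3×6 = 42
  Shipping 77, fixed 93 → total 170.
  Any other capacity-feasible assignment to {D1, D2, D4} ships for at least 77.
Compare {D1, D2, D3}: its best feasible assignment gives total 191.
Compare {D1, D3, D4}: its best feasible assignment gives total 195.
Every other set of open sites that can feasibly serve all demand totals ≥ 191 even under its best assignment. Minimum: 170.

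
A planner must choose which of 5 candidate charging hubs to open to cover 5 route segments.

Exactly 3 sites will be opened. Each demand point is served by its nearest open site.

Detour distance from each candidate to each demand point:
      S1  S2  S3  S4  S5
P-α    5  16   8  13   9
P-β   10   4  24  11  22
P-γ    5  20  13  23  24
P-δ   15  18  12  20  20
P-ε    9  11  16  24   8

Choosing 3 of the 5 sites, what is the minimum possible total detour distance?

Open {P-α, P-β, P-ε}.
  S1→P-α 5, S2→P-β 4, S3→P-α 8, S4→P-β 11, S5→P-ε 8  ⇒ total 36.
Compare {P-α, P-β, P-γ}: total 37.
Compare {P-α, P-β, P-δ}: total 37.
No size-3 selection does better; minimum is 36.

36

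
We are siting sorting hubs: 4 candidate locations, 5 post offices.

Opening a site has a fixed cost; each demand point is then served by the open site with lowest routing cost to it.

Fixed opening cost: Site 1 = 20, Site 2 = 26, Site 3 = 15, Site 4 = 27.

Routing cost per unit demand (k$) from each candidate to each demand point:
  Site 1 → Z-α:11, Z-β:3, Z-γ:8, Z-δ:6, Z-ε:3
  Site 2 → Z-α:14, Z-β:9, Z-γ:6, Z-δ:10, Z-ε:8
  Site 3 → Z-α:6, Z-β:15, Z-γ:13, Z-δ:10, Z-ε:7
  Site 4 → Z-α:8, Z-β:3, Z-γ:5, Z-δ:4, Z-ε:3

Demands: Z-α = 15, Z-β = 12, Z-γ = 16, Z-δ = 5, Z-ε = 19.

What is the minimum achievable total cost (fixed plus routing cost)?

325

Open {Site 3, Site 4}: assign each demand point to its cheapest open site.
  Z-α→Site 3 15×6=90, Z-β→Site 4 12×3=36, Z-γ→Site 4 16×5=80, Z-δ→Site 4 5×4=20, Z-ε→Site 4 19×3=57
  routing cost 283, fixed 42 → total 325.
Compare {Site 4}: routing cost 313 + fixed 27 = 340.
Compare {Site 1, Site 3, Site 4}: routing cost 283 + fixed 62 = 345.
Compare {Site 2, Site 3, Site 4}: routing cost 283 + fixed 68 = 351.
All other subsets cost ≥ 340. Minimum total cost: 325.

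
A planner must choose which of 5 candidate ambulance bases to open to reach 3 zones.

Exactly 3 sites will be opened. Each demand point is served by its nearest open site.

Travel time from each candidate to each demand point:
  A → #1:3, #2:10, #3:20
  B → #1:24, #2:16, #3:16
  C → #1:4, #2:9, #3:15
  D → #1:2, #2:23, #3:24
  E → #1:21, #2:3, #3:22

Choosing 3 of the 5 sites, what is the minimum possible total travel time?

20

Open {C, D, E}.
  #1→D 2, #2→E 3, #3→C 15  ⇒ total 20.
Compare {A, C, E}: total 21.
Compare {B, D, E}: total 21.
No size-3 selection does better; minimum is 20.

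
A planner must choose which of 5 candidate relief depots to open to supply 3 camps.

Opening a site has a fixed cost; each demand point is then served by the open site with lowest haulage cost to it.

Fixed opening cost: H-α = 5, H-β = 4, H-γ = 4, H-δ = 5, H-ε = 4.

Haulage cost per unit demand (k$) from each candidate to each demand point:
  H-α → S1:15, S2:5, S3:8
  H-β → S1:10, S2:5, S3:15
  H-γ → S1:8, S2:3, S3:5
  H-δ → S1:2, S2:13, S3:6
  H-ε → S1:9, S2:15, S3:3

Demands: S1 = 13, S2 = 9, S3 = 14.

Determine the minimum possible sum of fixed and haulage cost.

108

Open {H-γ, H-δ, H-ε}: assign each demand point to its cheapest open site.
  S1→H-δ 13×2=26, S2→H-γ 9×3=27, S3→H-ε 14×3=42
  haulage cost 95, fixed 13 → total 108.
Compare {H-β, H-γ, H-δ, H-ε}: haulage cost 95 + fixed 17 = 112.
Compare {H-α, H-γ, H-δ, H-ε}: haulage cost 95 + fixed 18 = 113.
Compare {H-α, H-β, H-γ, H-δ, H-ε}: haulage cost 95 + fixed 22 = 117.
All other subsets cost ≥ 112. Minimum total cost: 108.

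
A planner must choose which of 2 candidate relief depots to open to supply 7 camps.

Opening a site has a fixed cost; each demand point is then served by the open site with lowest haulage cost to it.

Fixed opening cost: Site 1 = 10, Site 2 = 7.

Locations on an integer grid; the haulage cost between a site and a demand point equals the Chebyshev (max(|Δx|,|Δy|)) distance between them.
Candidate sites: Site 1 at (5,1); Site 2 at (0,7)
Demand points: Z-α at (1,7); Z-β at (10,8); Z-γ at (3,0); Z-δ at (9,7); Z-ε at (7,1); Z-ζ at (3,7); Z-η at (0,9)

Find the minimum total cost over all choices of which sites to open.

40

Open {Site 1, Site 2}: assign each demand point to its cheapest open site.
  Z-α→Site 2 1, Z-β→Site 1 7, Z-γ→Site 1 2, Z-δ→Site 1 6, Z-ε→Site 1 2, Z-ζ→Site 2 3, Z-η→Site 2 2
  haulage cost 23, fixed 17 → total 40.
Compare {Site 2}: haulage cost 39 + fixed 7 = 46.
Compare {Site 1}: haulage cost 37 + fixed 10 = 47.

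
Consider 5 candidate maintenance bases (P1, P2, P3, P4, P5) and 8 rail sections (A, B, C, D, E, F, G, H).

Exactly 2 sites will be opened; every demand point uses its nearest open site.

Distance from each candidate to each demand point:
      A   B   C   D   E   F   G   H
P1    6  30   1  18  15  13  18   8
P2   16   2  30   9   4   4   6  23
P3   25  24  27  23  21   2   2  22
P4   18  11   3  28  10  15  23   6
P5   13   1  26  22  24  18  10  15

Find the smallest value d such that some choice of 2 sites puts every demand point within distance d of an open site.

9

Open {P1, P2}.
  Farthest demand point is D at distance 9 (to P2); all others are ≤ 9.
With {P2, P4} the worst case is 16.
With {P1, P4} the worst case is 18.
No size-2 selection achieves below 9.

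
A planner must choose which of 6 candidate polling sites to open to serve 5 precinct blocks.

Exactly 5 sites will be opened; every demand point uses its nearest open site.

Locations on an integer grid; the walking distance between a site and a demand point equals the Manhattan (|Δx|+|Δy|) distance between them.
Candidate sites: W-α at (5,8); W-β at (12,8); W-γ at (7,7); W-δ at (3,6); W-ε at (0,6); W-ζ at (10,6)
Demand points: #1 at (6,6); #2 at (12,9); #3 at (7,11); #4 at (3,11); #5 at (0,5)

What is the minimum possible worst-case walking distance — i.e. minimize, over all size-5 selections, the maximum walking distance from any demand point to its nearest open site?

5

Open {W-α, W-β, W-γ, W-δ, W-ε}.
  Farthest demand point is #4 at walking distance 5 (to W-α); all others are ≤ 5.
With {W-α, W-β, W-γ, W-δ, W-ζ} the worst case is 5.
With {W-α, W-β, W-γ, W-ε, W-ζ} the worst case is 5.
No size-5 selection achieves below 5.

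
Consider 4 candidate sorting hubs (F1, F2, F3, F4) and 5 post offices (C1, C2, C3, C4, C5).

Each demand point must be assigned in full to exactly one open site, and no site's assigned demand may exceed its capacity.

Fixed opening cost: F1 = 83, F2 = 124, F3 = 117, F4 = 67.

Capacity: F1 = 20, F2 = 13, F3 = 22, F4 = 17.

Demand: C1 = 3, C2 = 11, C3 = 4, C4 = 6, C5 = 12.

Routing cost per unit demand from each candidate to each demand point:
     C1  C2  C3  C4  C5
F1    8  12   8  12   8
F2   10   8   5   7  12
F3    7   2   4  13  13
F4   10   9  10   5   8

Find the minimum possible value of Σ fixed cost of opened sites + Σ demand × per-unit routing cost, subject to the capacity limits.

426

Open {F3, F4}; cheapest assignment that respects the capacities:
  F3 (cap 22, load 21): C2, C3, C4 — cost 11×2 + 4×4 + 6×13 = 116
  F4 (cap 17, load 15): C1, C5 — cost 3×10 + 12×8 = 126
  Shipping 242, fixed 184 → total 426.
  Any other capacity-feasible assignment to {F3, F4} ships for at least 242.
Compare {F1, F3}: its best feasible assignment gives total 427.
Compare {F1, F4}: its best feasible assignment gives total 431.
Every other set of open sites that can feasibly serve all demand totals ≥ 427 even under its best assignment. Minimum: 426.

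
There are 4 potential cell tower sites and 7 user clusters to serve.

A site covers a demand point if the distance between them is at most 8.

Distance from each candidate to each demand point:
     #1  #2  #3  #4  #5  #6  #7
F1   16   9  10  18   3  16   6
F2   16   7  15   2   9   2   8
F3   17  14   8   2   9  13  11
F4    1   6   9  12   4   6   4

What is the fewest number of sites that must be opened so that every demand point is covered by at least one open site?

2

Coverage sets (demand points within 8 of each site):
  F1: {#5, #7}
  F2: {#2, #4, #6, #7}
  F3: {#3, #4}
  F4: {#1, #2, #5, #6, #7}
No single site covers all 7 demand points.
But {F3, F4} covers everything, so the minimum is 2.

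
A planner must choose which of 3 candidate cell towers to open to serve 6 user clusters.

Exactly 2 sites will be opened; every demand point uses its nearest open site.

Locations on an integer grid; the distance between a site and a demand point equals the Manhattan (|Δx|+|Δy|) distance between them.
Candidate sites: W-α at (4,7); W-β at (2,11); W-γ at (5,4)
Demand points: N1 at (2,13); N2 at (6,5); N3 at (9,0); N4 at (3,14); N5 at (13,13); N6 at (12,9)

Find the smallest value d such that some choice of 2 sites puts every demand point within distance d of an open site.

13

Open {W-α, W-β}.
  Farthest demand point is N5 at distance 13 (to W-β); all others are ≤ 13.
With {W-β, W-γ} the worst case is 13.
With {W-α, W-γ} the worst case is 15.
No size-2 selection achieves below 13.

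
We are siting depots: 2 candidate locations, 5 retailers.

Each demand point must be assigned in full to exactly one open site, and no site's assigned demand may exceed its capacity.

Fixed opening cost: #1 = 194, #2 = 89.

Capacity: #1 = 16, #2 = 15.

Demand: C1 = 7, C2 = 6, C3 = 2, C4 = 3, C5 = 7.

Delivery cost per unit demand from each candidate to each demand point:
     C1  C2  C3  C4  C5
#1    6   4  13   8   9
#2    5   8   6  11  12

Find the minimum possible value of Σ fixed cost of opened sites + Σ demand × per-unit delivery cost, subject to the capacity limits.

Open {#1, #2}; cheapest assignment that respects the capacities:
  #1 (cap 16, load 16): C2, C4, C5 — cost 6×4 + 3×8 + 7×9 = 111
  #2 (cap 15, load 9): C1, C3 — cost 7×5 + 2×6 = 47
  Shipping 158, fixed 283 → total 441.
  Any other capacity-feasible assignment to {#1, #2} ships for at least 158.
Total demand is 25 and no other set of sites has combined capacity ≥ 25, so {#1, #2} is the only feasible choice of open sites. Minimum: 441.

441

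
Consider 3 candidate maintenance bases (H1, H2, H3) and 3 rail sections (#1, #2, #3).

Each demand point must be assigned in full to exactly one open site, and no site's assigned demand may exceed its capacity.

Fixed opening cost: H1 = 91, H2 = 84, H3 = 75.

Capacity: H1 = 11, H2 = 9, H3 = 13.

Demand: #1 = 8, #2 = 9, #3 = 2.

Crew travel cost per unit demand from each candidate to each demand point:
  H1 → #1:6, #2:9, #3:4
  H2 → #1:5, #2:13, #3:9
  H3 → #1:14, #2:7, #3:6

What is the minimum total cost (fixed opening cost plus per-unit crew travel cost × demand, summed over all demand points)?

274

Open {H2, H3}; cheapest assignment that respects the capacities:
  H2 (cap 9, load 8): #1 — cost 8×5 = 40
  H3 (cap 13, load 11): #2, #3 — cost 9×7 + 2×6 = 75
  Shipping 115, fixed 159 → total 274.
  Any other capacity-feasible assignment to {H2, H3} ships for at least 115.
Compare {H1, H3}: its best feasible assignment gives total 285.
Compare {H1, H2}: its best feasible assignment gives total 304.
Every other set of open sites that can feasibly serve all demand totals ≥ 285 even under its best assignment. Minimum: 274.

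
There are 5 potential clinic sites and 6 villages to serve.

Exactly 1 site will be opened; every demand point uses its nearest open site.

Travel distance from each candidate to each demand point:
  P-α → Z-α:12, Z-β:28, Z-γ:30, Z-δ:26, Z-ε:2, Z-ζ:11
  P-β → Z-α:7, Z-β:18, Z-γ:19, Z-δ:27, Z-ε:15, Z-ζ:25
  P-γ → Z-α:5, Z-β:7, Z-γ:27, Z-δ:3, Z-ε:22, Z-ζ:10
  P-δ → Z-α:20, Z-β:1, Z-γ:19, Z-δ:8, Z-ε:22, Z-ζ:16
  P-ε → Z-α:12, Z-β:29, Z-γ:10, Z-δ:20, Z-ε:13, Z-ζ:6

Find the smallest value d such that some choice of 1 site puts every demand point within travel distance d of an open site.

22

Open {P-δ}.
  Farthest demand point is Z-ε at travel distance 22 (to P-δ); all others are ≤ 22.
With {P-β} the worst case is 27.
With {P-γ} the worst case is 27.
No size-1 selection achieves below 22.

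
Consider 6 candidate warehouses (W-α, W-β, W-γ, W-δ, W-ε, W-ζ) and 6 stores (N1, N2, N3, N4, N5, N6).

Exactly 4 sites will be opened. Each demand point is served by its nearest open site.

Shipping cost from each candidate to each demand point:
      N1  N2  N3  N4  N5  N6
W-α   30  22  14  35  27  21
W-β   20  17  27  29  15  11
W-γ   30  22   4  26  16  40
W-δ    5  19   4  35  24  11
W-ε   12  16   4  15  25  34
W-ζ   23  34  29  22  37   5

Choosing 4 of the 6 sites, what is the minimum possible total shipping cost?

Open {W-β, W-δ, W-ε, W-ζ}.
  N1→W-δ 5, N2→W-ε 16, N3→W-δ 4, N4→W-ε 15, N5→W-β 15, N6→W-ζ 5  ⇒ total 60.
Compare {W-γ, W-δ, W-ε, W-ζ}: total 61.
Compare {W-α, W-β, W-δ, W-ε}: total 66.
No size-4 selection does better; minimum is 60.

60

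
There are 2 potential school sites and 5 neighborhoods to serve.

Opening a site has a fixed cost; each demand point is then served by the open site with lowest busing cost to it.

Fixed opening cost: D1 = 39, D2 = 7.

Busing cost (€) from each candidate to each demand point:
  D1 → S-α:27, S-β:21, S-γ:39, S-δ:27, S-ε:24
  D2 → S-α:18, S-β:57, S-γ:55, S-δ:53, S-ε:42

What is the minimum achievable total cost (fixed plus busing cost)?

175

Open {D1, D2}: assign each demand point to its cheapest open site.
  S-α→D2 18, S-β→D1 21, S-γ→D1 39, S-δ→D1 27, S-ε→D1 24
  busing cost 129, fixed 46 → total 175.
Compare {D1}: busing cost 138 + fixed 39 = 177.
Compare {D2}: busing cost 225 + fixed 7 = 232.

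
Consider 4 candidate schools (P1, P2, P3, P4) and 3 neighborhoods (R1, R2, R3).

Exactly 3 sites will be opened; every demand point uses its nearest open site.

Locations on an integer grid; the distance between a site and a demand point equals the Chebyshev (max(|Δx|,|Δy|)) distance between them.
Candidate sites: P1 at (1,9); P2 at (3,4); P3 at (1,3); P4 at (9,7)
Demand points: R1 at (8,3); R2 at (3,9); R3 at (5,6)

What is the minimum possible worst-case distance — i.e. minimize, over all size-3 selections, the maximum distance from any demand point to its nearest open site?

Open {P1, P2, P4}.
  Farthest demand point is R1 at distance 4 (to P4); all others are ≤ 4.
With {P1, P3, P4} the worst case is 4.
With {P1, P2, P3} the worst case is 5.
No size-3 selection achieves below 4.

4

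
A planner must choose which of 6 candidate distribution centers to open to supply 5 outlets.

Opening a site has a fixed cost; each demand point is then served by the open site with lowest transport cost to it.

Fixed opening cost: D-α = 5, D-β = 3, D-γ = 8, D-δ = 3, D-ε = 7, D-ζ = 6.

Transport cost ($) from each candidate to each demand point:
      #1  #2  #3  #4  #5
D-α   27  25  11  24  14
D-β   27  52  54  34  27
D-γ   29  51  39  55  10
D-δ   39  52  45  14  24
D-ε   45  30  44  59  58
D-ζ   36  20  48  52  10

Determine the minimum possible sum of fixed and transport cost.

Open {D-α, D-δ, D-ζ}: assign each demand point to its cheapest open site.
  #1→D-α 27, #2→D-ζ 20, #3→D-α 11, #4→D-δ 14, #5→D-ζ 10
  transport cost 82, fixed 14 → total 96.
Compare {D-α, D-δ}: transport cost 91 + fixed 8 = 99.
Compare {D-α, D-β, D-δ, D-ζ}: transport cost 82 + fixed 17 = 99.
Compare {D-α, D-β, D-δ}: transport cost 91 + fixed 11 = 102.
All other subsets cost ≥ 99. Minimum total cost: 96.

96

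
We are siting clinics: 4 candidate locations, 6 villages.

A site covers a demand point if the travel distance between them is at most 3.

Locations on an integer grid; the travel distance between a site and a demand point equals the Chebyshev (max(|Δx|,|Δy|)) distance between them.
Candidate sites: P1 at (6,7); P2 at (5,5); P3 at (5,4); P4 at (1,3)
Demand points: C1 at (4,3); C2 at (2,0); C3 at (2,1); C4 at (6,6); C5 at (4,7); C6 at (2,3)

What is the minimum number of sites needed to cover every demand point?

Coverage sets (demand points within 3 of each site):
  P1: {C4, C5}
  P2: {C1, C4, C5, C6}
  P3: {C1, C3, C4, C5, C6}
  P4: {C1, C2, C3, C6}
No single site covers all 6 demand points.
But {P1, P4} covers everything, so the minimum is 2.

2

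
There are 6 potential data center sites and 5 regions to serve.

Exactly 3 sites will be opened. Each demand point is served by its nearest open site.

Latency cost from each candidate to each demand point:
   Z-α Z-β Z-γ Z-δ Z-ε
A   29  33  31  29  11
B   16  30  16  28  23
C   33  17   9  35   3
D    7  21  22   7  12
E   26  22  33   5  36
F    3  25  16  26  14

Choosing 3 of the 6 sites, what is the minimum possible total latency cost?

37

Open {C, E, F}.
  Z-α→F 3, Z-β→C 17, Z-γ→C 9, Z-δ→E 5, Z-ε→C 3  ⇒ total 37.
Compare {C, D, F}: total 39.
Compare {C, D, E}: total 41.
No size-3 selection does better; minimum is 37.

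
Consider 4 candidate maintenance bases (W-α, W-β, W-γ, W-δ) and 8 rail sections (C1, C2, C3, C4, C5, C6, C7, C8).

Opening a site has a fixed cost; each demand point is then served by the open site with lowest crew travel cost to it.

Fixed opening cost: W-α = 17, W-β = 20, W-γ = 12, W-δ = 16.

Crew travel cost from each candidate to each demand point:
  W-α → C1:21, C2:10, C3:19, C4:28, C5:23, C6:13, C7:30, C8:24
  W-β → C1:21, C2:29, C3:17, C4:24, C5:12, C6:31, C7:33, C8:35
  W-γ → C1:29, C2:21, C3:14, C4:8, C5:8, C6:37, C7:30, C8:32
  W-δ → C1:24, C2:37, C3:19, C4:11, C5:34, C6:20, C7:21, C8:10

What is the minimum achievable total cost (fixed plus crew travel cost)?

150

Open {W-α, W-γ, W-δ}: assign each demand point to its cheapest open site.
  C1→W-α 21, C2→W-α 10, C3→W-γ 14, C4→W-γ 8, C5→W-γ 8, C6→W-α 13, C7→W-δ 21, C8→W-δ 10
  crew travel cost 105, fixed 45 → total 150.
Compare {W-γ, W-δ}: crew travel cost 126 + fixed 28 = 154.
Compare {W-α, W-γ}: crew travel cost 128 + fixed 29 = 157.
Compare {W-α, W-δ}: crew travel cost 128 + fixed 33 = 161.
All other subsets cost ≥ 154. Minimum total cost: 150.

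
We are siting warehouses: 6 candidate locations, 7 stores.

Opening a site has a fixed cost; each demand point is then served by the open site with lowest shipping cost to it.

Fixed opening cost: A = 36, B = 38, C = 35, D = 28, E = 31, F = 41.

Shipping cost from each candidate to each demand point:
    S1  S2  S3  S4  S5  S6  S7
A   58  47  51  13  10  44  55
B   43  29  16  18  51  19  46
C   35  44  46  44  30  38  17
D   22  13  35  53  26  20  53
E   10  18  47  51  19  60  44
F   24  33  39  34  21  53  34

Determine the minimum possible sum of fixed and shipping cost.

Open {B, E}: assign each demand point to its cheapest open site.
  S1→E 10, S2→E 18, S3→B 16, S4→B 18, S5→E 19, S6→B 19, S7→E 44
  shipping cost 144, fixed 69 → total 213.
Compare {B, C, E}: shipping cost 117 + fixed 104 = 221.
Compare {B, D}: shipping cost 160 + fixed 66 = 226.
Compare {A, C, D}: shipping cost 130 + fixed 99 = 229.
All other subsets cost ≥ 221. Minimum total cost: 213.

213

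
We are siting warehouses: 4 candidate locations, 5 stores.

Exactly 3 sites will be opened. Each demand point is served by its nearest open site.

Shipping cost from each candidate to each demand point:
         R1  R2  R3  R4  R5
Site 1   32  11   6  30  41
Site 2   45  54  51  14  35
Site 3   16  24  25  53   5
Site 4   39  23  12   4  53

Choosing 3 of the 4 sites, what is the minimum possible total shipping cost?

Open {Site 1, Site 3, Site 4}.
  R1→Site 3 16, R2→Site 1 11, R3→Site 1 6, R4→Site 4 4, R5→Site 3 5  ⇒ total 42.
Compare {Site 1, Site 2, Site 3}: total 52.
Compare {Site 2, Site 3, Site 4}: total 60.
No size-3 selection does better; minimum is 42.

42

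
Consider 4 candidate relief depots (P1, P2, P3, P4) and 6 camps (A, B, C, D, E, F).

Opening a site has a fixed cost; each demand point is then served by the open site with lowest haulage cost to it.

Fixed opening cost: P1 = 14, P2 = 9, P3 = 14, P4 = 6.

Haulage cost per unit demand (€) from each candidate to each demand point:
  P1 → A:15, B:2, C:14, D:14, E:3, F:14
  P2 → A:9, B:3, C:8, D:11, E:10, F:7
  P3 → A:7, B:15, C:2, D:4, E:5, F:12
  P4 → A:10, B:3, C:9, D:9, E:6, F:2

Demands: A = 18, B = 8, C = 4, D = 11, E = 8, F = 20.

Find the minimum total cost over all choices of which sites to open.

Open {P1, P3, P4}: assign each demand point to its cheapest open site.
  A→P3 18×7=126, B→P1 8×2=16, C→P3 4×2=8, D→P3 11×4=44, E→P1 8×3=24, F→P4 20×2=40
  haulage cost 258, fixed 34 → total 292.
Compare {P1, P2, P3, P4}: haulage cost 258 + fixed 43 = 301.
Compare {P3, P4}: haulage cost 282 + fixed 20 = 302.
Compare {P2, P3, P4}: haulage cost 282 + fixed 29 = 311.
All other subsets cost ≥ 301. Minimum total cost: 292.

292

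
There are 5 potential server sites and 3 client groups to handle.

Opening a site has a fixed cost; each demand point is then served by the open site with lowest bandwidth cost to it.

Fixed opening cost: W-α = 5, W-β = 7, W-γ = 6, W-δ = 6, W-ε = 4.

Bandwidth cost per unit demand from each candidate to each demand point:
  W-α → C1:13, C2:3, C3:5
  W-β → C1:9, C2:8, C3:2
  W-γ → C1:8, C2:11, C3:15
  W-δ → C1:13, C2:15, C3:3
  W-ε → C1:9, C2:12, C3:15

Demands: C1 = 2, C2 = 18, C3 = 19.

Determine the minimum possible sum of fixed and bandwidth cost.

122

Open {W-α, W-β}: assign each demand point to its cheapest open site.
  C1→W-β 2×9=18, C2→W-α 18×3=54, C3→W-β 19×2=38
  bandwidth cost 110, fixed 12 → total 122.
Compare {W-α, W-β, W-γ}: bandwidth cost 108 + fixed 18 = 126.
Compare {W-α, W-β, W-ε}: bandwidth cost 110 + fixed 16 = 126.
Compare {W-α, W-β, W-δ}: bandwidth cost 110 + fixed 18 = 128.
All other subsets cost ≥ 126. Minimum total cost: 122.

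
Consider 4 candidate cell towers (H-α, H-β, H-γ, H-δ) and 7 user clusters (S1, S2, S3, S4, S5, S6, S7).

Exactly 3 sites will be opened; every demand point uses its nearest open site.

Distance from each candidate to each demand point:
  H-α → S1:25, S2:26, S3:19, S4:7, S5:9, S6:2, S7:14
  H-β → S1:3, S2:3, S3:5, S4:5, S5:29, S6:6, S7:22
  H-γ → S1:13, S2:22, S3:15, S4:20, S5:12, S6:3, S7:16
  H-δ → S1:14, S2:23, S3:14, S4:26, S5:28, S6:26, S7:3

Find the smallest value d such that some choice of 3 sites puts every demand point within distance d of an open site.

Open {H-α, H-β, H-δ}.
  Farthest demand point is S5 at distance 9 (to H-α); all others are ≤ 9.
With {H-β, H-γ, H-δ} the worst case is 12.
With {H-α, H-β, H-γ} the worst case is 14.
No size-3 selection achieves below 9.

9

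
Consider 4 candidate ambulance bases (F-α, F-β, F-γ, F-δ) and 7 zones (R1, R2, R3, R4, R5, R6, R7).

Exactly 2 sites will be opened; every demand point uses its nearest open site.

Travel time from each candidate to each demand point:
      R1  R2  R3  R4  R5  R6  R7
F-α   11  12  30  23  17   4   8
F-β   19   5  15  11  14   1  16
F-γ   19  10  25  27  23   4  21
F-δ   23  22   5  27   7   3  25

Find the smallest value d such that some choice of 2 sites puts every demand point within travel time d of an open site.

15

Open {F-α, F-β}.
  Farthest demand point is R3 at travel time 15 (to F-β); all others are ≤ 15.
With {F-β, F-γ} the worst case is 19.
With {F-β, F-δ} the worst case is 19.
No size-2 selection achieves below 15.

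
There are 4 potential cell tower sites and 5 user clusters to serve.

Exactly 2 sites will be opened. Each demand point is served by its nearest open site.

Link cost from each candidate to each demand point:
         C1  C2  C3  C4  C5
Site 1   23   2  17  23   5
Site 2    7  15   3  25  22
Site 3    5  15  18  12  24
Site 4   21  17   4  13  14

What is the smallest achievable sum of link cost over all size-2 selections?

40

Open {Site 1, Site 2}.
  C1→Site 2 7, C2→Site 1 2, C3→Site 2 3, C4→Site 1 23, C5→Site 1 5  ⇒ total 40.
Compare {Site 1, Site 3}: total 41.
Compare {Site 1, Site 4}: total 45.
No size-2 selection does better; minimum is 40.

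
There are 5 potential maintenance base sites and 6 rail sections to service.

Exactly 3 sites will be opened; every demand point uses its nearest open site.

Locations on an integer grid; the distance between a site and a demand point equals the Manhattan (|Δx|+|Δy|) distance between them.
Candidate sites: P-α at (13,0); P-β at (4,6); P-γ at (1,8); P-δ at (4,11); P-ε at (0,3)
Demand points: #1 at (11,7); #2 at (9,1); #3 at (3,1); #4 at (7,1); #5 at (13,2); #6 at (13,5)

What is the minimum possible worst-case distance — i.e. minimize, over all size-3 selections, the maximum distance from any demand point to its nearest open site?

8

Open {P-α, P-β, P-γ}.
  Farthest demand point is #1 at distance 8 (to P-β); all others are ≤ 8.
With {P-α, P-β, P-δ} the worst case is 8.
With {P-α, P-β, P-ε} the worst case is 8.
No size-3 selection achieves below 8.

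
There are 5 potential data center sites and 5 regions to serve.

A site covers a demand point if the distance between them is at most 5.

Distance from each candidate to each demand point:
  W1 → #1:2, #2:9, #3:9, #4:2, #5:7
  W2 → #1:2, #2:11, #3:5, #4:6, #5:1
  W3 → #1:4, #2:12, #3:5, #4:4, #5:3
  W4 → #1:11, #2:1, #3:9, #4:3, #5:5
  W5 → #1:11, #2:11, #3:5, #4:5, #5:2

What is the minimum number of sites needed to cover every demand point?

Coverage sets (demand points within 5 of each site):
  W1: {#1, #4}
  W2: {#1, #3, #5}
  W3: {#1, #3, #4, #5}
  W4: {#2, #4, #5}
  W5: {#3, #4, #5}
No single site covers all 5 demand points.
But {W2, W4} covers everything, so the minimum is 2.

2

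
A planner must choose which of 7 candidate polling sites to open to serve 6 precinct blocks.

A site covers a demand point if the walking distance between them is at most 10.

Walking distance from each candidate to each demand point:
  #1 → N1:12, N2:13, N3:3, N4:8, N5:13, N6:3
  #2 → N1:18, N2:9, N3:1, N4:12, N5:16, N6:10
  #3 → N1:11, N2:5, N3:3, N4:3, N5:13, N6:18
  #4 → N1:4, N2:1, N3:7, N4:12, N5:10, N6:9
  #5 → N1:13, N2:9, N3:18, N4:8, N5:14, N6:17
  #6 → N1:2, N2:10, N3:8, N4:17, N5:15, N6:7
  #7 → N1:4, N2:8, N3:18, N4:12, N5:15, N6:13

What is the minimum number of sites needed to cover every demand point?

Coverage sets (demand points within 10 of each site):
  #1: {N3, N4, N6}
  #2: {N2, N3, N6}
  #3: {N2, N3, N4}
  #4: {N1, N2, N3, N5, N6}
  #5: {N2, N4}
  #6: {N1, N2, N3, N6}
  #7: {N1, N2}
No single site covers all 6 demand points.
But {#1, #4} covers everything, so the minimum is 2.

2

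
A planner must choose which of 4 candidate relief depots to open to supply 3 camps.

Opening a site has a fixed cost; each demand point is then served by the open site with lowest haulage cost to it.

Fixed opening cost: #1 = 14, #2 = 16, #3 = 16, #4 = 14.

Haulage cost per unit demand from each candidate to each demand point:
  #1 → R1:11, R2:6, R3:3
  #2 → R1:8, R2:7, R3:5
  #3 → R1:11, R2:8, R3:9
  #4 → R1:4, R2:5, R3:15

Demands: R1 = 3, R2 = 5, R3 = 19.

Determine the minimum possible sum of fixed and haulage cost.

Open {#1, #4}: assign each demand point to its cheapest open site.
  R1→#4 3×4=12, R2→#4 5×5=25, R3→#1 19×3=57
  haulage cost 94, fixed 28 → total 122.
Compare {#1}: haulage cost 120 + fixed 14 = 134.
Compare {#1, #2, #4}: haulage cost 94 + fixed 44 = 138.
Compare {#1, #3, #4}: haulage cost 94 + fixed 44 = 138.
All other subsets cost ≥ 134. Minimum total cost: 122.

122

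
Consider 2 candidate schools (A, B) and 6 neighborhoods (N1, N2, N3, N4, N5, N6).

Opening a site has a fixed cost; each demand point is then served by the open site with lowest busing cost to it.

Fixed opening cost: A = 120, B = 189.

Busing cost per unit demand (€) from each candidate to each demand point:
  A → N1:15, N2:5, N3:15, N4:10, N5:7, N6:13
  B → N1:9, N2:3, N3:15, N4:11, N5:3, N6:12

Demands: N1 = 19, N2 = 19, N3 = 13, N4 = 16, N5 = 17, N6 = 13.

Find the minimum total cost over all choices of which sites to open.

Open {B}: assign each demand point to its cheapest open site.
  N1→B 19×9=171, N2→B 19×3=57, N3→B 13×15=195, N4→B 16×11=176, N5→B 17×3=51, N6→B 13×12=156
  busing cost 806, fixed 189 → total 995.
Compare {A, B}: busing cost 790 + fixed 309 = 1099.
Compare {A}: busing cost 1023 + fixed 120 = 1143.

995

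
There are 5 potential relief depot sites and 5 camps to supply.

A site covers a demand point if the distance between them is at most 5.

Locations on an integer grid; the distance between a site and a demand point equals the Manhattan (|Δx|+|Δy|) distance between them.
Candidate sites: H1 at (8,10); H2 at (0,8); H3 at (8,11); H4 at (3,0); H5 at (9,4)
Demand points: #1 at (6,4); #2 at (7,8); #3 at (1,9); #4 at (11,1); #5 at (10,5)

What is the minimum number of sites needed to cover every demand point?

Coverage sets (demand points within 5 of each site):
  H1: {#2}
  H2: {#3}
  H3: {#2}
  H4: {}
  H5: {#1, #4, #5}
No 2 sites suffice: every size-2 union leaves at least one demand point uncovered.
But {H1, H2, H5} covers everything, so the minimum is 3.

3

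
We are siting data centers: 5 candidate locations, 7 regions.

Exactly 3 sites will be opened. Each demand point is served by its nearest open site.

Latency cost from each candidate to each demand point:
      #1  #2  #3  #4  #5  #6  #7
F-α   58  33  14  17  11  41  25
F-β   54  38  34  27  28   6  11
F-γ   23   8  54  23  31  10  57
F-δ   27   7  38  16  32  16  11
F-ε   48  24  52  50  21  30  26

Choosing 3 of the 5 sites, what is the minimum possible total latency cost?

Open {F-α, F-β, F-γ}.
  #1→F-γ 23, #2→F-γ 8, #3→F-α 14, #4→F-α 17, #5→F-α 11, #6→F-β 6, #7→F-β 11  ⇒ total 90.
Compare {F-α, F-β, F-δ}: total 92.
Compare {F-α, F-γ, F-δ}: total 92.
No size-3 selection does better; minimum is 90.

90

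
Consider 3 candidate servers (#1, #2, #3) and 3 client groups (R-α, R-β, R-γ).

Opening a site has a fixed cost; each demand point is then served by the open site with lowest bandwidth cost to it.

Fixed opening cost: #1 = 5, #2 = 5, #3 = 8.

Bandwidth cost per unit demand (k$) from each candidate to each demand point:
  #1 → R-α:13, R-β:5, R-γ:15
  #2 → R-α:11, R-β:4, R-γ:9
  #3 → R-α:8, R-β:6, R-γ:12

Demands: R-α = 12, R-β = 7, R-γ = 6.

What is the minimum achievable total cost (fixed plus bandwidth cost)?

191

Open {#2, #3}: assign each demand point to its cheapest open site.
  R-α→#3 12×8=96, R-β→#2 7×4=28, R-γ→#2 6×9=54
  bandwidth cost 178, fixed 13 → total 191.
Compare {#1, #2, #3}: bandwidth cost 178 + fixed 18 = 196.
Compare {#1, #3}: bandwidth cost 203 + fixed 13 = 216.
Compare {#3}: bandwidth cost 210 + fixed 8 = 218.
All other subsets cost ≥ 196. Minimum total cost: 191.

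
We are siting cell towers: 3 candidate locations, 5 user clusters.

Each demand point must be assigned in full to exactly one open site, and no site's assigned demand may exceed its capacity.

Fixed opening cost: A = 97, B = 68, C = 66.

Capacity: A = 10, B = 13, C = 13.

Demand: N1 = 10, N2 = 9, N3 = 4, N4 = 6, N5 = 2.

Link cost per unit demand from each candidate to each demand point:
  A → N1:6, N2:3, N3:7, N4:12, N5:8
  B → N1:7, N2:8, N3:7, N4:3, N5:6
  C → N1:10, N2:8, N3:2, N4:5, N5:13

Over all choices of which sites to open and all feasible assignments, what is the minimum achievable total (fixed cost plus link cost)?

Open {A, B, C}; cheapest assignment that respects the capacities:
  A (cap 10, load 9): N2 — cost 9×3 = 27
  B (cap 13, load 12): N1, N5 — cost 10×7 + 2×6 = 82
  C (cap 13, load 10): N3, N4 — cost 4×2 + 6×5 = 38
  Shipping 147, fixed 231 → total 378.
  Any other capacity-feasible assignment to {A, B, C} ships for at least 147.
Total demand is 31 and no other set of sites has combined capacity ≥ 31, so {A, B, C} is the only feasible choice of open sites. Minimum: 378.

378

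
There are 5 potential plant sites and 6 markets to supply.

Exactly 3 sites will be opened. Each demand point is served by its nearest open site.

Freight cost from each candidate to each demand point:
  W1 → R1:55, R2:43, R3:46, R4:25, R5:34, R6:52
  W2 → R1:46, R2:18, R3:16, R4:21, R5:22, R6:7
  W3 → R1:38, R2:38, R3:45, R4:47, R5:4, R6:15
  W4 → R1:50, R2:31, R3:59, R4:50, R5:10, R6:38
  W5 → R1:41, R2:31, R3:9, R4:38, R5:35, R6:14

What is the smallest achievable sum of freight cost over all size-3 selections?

97

Open {W2, W3, W5}.
  R1→W3 38, R2→W2 18, R3→W5 9, R4→W2 21, R5→W3 4, R6→W2 7  ⇒ total 97.
Compare {W1, W2, W3}: total 104.
Compare {W2, W3, W4}: total 104.
No size-3 selection does better; minimum is 97.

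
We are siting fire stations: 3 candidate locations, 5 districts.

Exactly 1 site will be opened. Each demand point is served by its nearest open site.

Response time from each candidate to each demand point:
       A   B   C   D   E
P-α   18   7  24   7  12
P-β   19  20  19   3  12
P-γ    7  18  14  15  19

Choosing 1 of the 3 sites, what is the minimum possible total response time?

Open {P-α}.
  A→P-α 18, B→P-α 7, C→P-α 24, D→P-α 7, E→P-α 12  ⇒ total 68.
Compare {P-β}: total 73.
Compare {P-γ}: total 73.

68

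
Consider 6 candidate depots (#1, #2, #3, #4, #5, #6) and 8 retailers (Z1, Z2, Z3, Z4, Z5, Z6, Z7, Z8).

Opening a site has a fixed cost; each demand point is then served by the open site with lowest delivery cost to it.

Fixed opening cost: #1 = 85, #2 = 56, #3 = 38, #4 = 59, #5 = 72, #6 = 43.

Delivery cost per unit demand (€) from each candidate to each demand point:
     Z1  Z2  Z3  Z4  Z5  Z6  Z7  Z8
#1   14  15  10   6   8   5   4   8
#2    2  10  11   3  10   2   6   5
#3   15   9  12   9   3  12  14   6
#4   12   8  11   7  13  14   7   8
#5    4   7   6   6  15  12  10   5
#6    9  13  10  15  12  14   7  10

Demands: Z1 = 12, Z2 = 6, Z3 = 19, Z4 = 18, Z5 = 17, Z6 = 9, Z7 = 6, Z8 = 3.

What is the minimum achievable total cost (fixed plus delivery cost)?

Open {#2, #3, #5}: assign each demand point to its cheapest open site.
  Z1→#2 12×2=24, Z2→#5 6×7=42, Z3→#5 19×6=114, Z4→#2 18×3=54, Z5→#3 17×3=51, Z6→#2 9×2=18, Z7→#2 6×6=36, Z8→#2 3×5=15
  delivery cost 354, fixed 166 → total 520.
Compare {#2, #3}: delivery cost 461 + fixed 94 = 555.
Compare {#2, #3, #5, #6}: delivery cost 354 + fixed 209 = 563.
Compare {#2, #3, #6}: delivery cost 442 + fixed 137 = 579.
All other subsets cost ≥ 555. Minimum total cost: 520.

520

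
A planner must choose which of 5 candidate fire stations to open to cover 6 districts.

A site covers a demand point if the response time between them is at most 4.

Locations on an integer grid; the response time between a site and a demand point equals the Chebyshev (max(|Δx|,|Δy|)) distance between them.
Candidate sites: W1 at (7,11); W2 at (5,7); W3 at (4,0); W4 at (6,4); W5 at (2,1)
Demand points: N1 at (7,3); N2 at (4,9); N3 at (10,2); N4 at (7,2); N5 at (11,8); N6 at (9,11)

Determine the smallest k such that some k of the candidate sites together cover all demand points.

2

Coverage sets (demand points within 4 of each site):
  W1: {N2, N5, N6}
  W2: {N1, N2, N6}
  W3: {N1, N4}
  W4: {N1, N3, N4}
  W5: {}
No single site covers all 6 demand points.
But {W1, W4} covers everything, so the minimum is 2.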